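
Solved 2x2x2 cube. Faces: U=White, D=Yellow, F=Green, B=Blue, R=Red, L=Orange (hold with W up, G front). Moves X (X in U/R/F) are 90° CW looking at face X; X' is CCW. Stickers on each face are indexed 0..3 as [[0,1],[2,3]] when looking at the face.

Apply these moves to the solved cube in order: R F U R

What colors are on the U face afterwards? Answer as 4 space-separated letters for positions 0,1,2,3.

Answer: O R O Y

Derivation:
After move 1 (R): R=RRRR U=WGWG F=GYGY D=YBYB B=WBWB
After move 2 (F): F=GGYY U=WGOO R=WRGR D=RRYB L=OYOB
After move 3 (U): U=OWOG F=WRYY R=WBGR B=OYWB L=GGOB
After move 4 (R): R=GWRB U=OROY F=WRYB D=RWYO B=GYWB
Query: U face = OROY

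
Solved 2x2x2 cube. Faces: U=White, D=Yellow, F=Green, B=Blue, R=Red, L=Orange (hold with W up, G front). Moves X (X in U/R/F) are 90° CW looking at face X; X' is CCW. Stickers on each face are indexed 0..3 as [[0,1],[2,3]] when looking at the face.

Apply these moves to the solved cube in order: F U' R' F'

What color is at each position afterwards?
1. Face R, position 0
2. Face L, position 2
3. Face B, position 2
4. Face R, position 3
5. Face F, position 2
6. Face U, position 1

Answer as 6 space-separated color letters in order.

Answer: Y O R W O B

Derivation:
After move 1 (F): F=GGGG U=WWOO R=WRWR D=RRYY L=OYOY
After move 2 (U'): U=WOWO F=OYGG R=GGWR B=WRBB L=BBOY
After move 3 (R'): R=GRGW U=WBWW F=OOGO D=RYYG B=YRRB
After move 4 (F'): F=OOOG U=WBGG R=YRRW D=BYYG L=BWOW
Query 1: R[0] = Y
Query 2: L[2] = O
Query 3: B[2] = R
Query 4: R[3] = W
Query 5: F[2] = O
Query 6: U[1] = B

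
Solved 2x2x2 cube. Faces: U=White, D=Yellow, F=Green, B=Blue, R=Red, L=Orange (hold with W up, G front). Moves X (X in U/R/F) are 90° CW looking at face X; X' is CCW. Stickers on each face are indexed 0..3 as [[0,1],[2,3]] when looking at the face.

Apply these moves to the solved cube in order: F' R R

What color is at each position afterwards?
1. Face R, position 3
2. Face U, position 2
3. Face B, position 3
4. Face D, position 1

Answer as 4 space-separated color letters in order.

After move 1 (F'): F=GGGG U=WWRR R=YRYR D=OOYY L=OWOW
After move 2 (R): R=YYRR U=WGRG F=GOGY D=OBYB B=RBWB
After move 3 (R): R=RYRY U=WORY F=GBGB D=OWYR B=GBGB
Query 1: R[3] = Y
Query 2: U[2] = R
Query 3: B[3] = B
Query 4: D[1] = W

Answer: Y R B W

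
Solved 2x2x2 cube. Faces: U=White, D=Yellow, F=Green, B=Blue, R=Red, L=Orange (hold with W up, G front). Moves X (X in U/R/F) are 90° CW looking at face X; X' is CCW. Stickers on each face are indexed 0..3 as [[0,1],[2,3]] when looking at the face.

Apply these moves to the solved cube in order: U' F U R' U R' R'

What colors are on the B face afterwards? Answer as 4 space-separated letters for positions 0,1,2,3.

After move 1 (U'): U=WWWW F=OOGG R=GGRR B=RRBB L=BBOO
After move 2 (F): F=GOGO U=WWOB R=WGWR D=RGYY L=BYOY
After move 3 (U): U=OWBW F=WGGO R=RRWR B=BYBB L=GOOY
After move 4 (R'): R=RRRW U=OBBB F=WWGW D=RGYO B=YYGB
After move 5 (U): U=BOBB F=RRGW R=YYRW B=GOGB L=WWOY
After move 6 (R'): R=YWYR U=BGBG F=ROGB D=RRYW B=OOGB
After move 7 (R'): R=WRYY U=BGBO F=RGGG D=ROYB B=WORB
Query: B face = WORB

Answer: W O R B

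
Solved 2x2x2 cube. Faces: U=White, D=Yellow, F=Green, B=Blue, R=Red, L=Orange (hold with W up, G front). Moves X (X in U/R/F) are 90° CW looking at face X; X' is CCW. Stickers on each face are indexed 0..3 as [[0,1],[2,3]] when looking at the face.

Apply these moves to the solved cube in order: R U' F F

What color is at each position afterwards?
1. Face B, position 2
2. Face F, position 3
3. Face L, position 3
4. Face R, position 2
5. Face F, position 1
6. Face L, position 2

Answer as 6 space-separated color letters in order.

After move 1 (R): R=RRRR U=WGWG F=GYGY D=YBYB B=WBWB
After move 2 (U'): U=GGWW F=OOGY R=GYRR B=RRWB L=WBOO
After move 3 (F): F=GOYO U=GGOB R=WYWR D=RGYB L=WYOB
After move 4 (F): F=YGOO U=GGBY R=OYBR D=WWYB L=WROG
Query 1: B[2] = W
Query 2: F[3] = O
Query 3: L[3] = G
Query 4: R[2] = B
Query 5: F[1] = G
Query 6: L[2] = O

Answer: W O G B G O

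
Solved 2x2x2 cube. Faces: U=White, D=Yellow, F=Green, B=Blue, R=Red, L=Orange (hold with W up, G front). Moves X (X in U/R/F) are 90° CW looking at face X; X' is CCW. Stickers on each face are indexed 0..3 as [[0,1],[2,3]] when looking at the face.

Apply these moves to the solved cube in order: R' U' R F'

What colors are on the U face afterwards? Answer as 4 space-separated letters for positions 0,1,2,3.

After move 1 (R'): R=RRRR U=WBWB F=GWGW D=YGYG B=YBYB
After move 2 (U'): U=BBWW F=OOGW R=GWRR B=RRYB L=YBOO
After move 3 (R): R=RGRW U=BOWW F=OGGG D=YYYR B=WRBB
After move 4 (F'): F=GGOG U=BORR R=YGYW D=BOYR L=YWOW
Query: U face = BORR

Answer: B O R R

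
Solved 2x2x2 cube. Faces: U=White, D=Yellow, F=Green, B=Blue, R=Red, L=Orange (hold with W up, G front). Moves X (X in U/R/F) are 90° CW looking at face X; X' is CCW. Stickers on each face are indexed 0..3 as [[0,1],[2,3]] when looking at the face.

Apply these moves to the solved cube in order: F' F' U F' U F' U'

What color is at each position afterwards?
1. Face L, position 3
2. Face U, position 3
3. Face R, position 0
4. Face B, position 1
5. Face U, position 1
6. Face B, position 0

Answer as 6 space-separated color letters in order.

After move 1 (F'): F=GGGG U=WWRR R=YRYR D=OOYY L=OWOW
After move 2 (F'): F=GGGG U=WWYY R=OROR D=WWYY L=OROR
After move 3 (U): U=YWYW F=ORGG R=BBOR B=ORBB L=GGOR
After move 4 (F'): F=RGOG U=YWBO R=WBWR D=GRYY L=GWOY
After move 5 (U): U=BYOW F=WBOG R=ORWR B=GWBB L=RGOY
After move 6 (F'): F=BGWO U=BYOW R=RRGR D=GYYY L=RWOO
After move 7 (U'): U=YWBO F=RWWO R=BGGR B=RRBB L=GWOO
Query 1: L[3] = O
Query 2: U[3] = O
Query 3: R[0] = B
Query 4: B[1] = R
Query 5: U[1] = W
Query 6: B[0] = R

Answer: O O B R W R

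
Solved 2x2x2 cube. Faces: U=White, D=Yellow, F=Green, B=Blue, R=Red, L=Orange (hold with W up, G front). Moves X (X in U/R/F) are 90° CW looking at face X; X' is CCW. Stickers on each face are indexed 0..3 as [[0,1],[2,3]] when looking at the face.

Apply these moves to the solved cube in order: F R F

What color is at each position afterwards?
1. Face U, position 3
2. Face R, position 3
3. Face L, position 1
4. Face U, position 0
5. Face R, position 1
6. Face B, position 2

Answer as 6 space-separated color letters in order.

After move 1 (F): F=GGGG U=WWOO R=WRWR D=RRYY L=OYOY
After move 2 (R): R=WWRR U=WGOG F=GRGY D=RBYB B=OBWB
After move 3 (F): F=GGYR U=WGYY R=OWGR D=RWYB L=OROB
Query 1: U[3] = Y
Query 2: R[3] = R
Query 3: L[1] = R
Query 4: U[0] = W
Query 5: R[1] = W
Query 6: B[2] = W

Answer: Y R R W W W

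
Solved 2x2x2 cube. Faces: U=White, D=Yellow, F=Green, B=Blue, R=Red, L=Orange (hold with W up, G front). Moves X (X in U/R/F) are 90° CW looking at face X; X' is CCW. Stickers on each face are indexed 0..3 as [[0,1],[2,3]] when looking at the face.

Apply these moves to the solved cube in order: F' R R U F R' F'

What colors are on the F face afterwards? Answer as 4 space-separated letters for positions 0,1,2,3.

After move 1 (F'): F=GGGG U=WWRR R=YRYR D=OOYY L=OWOW
After move 2 (R): R=YYRR U=WGRG F=GOGY D=OBYB B=RBWB
After move 3 (R): R=RYRY U=WORY F=GBGB D=OWYR B=GBGB
After move 4 (U): U=RWYO F=RYGB R=GBRY B=OWGB L=GBOW
After move 5 (F): F=GRBY U=RWWB R=YBOY D=RGYR L=GOOW
After move 6 (R'): R=BYYO U=RGWO F=GWBB D=RRYY B=RWGB
After move 7 (F'): F=WBGB U=RGBY R=RYRO D=OWYY L=GOOW
Query: F face = WBGB

Answer: W B G B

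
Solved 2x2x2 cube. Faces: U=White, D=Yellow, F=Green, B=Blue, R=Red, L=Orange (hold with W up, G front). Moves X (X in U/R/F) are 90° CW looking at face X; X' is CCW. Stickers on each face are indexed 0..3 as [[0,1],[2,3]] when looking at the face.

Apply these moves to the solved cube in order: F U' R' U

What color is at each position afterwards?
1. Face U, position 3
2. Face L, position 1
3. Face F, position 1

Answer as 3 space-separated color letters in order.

After move 1 (F): F=GGGG U=WWOO R=WRWR D=RRYY L=OYOY
After move 2 (U'): U=WOWO F=OYGG R=GGWR B=WRBB L=BBOY
After move 3 (R'): R=GRGW U=WBWW F=OOGO D=RYYG B=YRRB
After move 4 (U): U=WWWB F=GRGO R=YRGW B=BBRB L=OOOY
Query 1: U[3] = B
Query 2: L[1] = O
Query 3: F[1] = R

Answer: B O R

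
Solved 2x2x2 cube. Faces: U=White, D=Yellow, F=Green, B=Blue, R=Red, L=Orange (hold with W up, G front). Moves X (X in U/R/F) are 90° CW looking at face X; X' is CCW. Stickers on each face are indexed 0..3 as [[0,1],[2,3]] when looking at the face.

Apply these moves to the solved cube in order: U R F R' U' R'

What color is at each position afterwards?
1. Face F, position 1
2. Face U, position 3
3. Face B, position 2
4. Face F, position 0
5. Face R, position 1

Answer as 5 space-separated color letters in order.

Answer: W B R G G

Derivation:
After move 1 (U): U=WWWW F=RRGG R=BBRR B=OOBB L=GGOO
After move 2 (R): R=RBRB U=WRWG F=RYGY D=YBYO B=WOWB
After move 3 (F): F=GRYY U=WROG R=WBGB D=RRYO L=GYOB
After move 4 (R'): R=BBWG U=WWOW F=GRYG D=RRYY B=OORB
After move 5 (U'): U=WWWO F=GYYG R=GRWG B=BBRB L=OOOB
After move 6 (R'): R=RGGW U=WRWB F=GWYO D=RYYG B=YBRB
Query 1: F[1] = W
Query 2: U[3] = B
Query 3: B[2] = R
Query 4: F[0] = G
Query 5: R[1] = G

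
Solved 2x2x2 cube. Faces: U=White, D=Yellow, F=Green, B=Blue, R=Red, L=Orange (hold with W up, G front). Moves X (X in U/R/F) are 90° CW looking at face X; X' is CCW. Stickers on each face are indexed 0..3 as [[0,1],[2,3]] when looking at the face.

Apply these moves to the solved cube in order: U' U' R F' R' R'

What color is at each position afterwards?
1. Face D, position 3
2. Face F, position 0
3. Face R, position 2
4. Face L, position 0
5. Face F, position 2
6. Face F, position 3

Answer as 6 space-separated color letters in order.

After move 1 (U'): U=WWWW F=OOGG R=GGRR B=RRBB L=BBOO
After move 2 (U'): U=WWWW F=BBGG R=OORR B=GGBB L=RROO
After move 3 (R): R=RORO U=WBWG F=BYGY D=YBYG B=WGWB
After move 4 (F'): F=YYBG U=WBRR R=BOYO D=ROYG L=RGOW
After move 5 (R'): R=OOBY U=WWRW F=YBBR D=RYYG B=GGOB
After move 6 (R'): R=OYOB U=WORG F=YWBW D=RBYR B=GGYB
Query 1: D[3] = R
Query 2: F[0] = Y
Query 3: R[2] = O
Query 4: L[0] = R
Query 5: F[2] = B
Query 6: F[3] = W

Answer: R Y O R B W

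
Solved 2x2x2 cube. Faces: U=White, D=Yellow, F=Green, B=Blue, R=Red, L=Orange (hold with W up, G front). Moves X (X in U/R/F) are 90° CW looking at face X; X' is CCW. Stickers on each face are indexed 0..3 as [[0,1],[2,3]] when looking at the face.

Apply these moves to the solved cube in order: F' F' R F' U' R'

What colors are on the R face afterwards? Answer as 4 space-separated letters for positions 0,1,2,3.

After move 1 (F'): F=GGGG U=WWRR R=YRYR D=OOYY L=OWOW
After move 2 (F'): F=GGGG U=WWYY R=OROR D=WWYY L=OROR
After move 3 (R): R=OORR U=WGYG F=GWGY D=WBYB B=YBWB
After move 4 (F'): F=WYGG U=WGOR R=BOWR D=RRYB L=OGOY
After move 5 (U'): U=GRWO F=OGGG R=WYWR B=BOWB L=YBOY
After move 6 (R'): R=YRWW U=GWWB F=ORGO D=RGYG B=BORB
Query: R face = YRWW

Answer: Y R W W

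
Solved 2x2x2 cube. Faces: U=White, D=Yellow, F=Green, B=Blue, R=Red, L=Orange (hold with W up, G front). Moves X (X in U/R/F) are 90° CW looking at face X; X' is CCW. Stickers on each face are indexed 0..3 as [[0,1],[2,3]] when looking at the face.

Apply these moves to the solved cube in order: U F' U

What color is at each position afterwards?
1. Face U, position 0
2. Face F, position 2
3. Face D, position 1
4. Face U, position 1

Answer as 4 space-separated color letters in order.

Answer: B R O W

Derivation:
After move 1 (U): U=WWWW F=RRGG R=BBRR B=OOBB L=GGOO
After move 2 (F'): F=RGRG U=WWBR R=YBYR D=GOYY L=GWOW
After move 3 (U): U=BWRW F=YBRG R=OOYR B=GWBB L=RGOW
Query 1: U[0] = B
Query 2: F[2] = R
Query 3: D[1] = O
Query 4: U[1] = W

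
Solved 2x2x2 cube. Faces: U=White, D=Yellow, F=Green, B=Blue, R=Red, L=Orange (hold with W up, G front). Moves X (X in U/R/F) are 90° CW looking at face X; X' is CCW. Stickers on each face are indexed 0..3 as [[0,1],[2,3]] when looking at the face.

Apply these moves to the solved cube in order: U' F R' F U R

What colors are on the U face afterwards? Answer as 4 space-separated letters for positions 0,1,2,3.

Answer: Y R Y W

Derivation:
After move 1 (U'): U=WWWW F=OOGG R=GGRR B=RRBB L=BBOO
After move 2 (F): F=GOGO U=WWOB R=WGWR D=RGYY L=BYOY
After move 3 (R'): R=GRWW U=WBOR F=GWGB D=ROYO B=YRGB
After move 4 (F): F=GGBW U=WBYY R=ORRW D=WGYO L=BROO
After move 5 (U): U=YWYB F=ORBW R=YRRW B=BRGB L=GGOO
After move 6 (R): R=RYWR U=YRYW F=OGBO D=WGYB B=BRWB
Query: U face = YRYW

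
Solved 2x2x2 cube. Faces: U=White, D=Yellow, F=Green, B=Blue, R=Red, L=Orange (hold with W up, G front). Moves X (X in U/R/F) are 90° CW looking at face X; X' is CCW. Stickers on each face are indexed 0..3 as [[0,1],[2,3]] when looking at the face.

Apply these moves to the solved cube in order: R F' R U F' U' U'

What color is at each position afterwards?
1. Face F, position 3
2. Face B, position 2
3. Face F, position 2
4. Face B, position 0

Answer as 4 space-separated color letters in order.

After move 1 (R): R=RRRR U=WGWG F=GYGY D=YBYB B=WBWB
After move 2 (F'): F=YYGG U=WGRR R=BRYR D=OOYB L=OGOW
After move 3 (R): R=YBRR U=WYRG F=YOGB D=OWYW B=RBGB
After move 4 (U): U=RWGY F=YBGB R=RBRR B=OGGB L=YOOW
After move 5 (F'): F=BBYG U=RWRR R=WBOR D=OWYW L=YYOG
After move 6 (U'): U=WRRR F=YYYG R=BBOR B=WBGB L=OGOG
After move 7 (U'): U=RRWR F=OGYG R=YYOR B=BBGB L=WBOG
Query 1: F[3] = G
Query 2: B[2] = G
Query 3: F[2] = Y
Query 4: B[0] = B

Answer: G G Y B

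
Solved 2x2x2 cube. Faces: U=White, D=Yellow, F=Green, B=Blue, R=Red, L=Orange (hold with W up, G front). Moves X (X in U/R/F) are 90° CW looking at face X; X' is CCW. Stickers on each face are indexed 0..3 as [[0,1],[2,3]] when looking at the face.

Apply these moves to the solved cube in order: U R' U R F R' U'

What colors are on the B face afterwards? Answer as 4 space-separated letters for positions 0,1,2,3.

After move 1 (U): U=WWWW F=RRGG R=BBRR B=OOBB L=GGOO
After move 2 (R'): R=BRBR U=WBWO F=RWGW D=YRYG B=YOYB
After move 3 (U): U=WWOB F=BRGW R=YOBR B=GGYB L=RWOO
After move 4 (R): R=BYRO U=WROW F=BRGG D=YYYG B=BGWB
After move 5 (F): F=GBGR U=WROW R=OYWO D=RBYG L=RYOY
After move 6 (R'): R=YOOW U=WWOB F=GRGW D=RBYR B=GGBB
After move 7 (U'): U=WBWO F=RYGW R=GROW B=YOBB L=GGOY
Query: B face = YOBB

Answer: Y O B B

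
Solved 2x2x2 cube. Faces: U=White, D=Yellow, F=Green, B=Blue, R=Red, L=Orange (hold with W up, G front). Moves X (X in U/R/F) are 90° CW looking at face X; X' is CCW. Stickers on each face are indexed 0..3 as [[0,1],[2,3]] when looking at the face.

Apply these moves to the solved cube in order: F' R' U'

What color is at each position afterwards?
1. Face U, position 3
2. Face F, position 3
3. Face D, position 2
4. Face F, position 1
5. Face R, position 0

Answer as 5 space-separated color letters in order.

After move 1 (F'): F=GGGG U=WWRR R=YRYR D=OOYY L=OWOW
After move 2 (R'): R=RRYY U=WBRB F=GWGR D=OGYG B=YBOB
After move 3 (U'): U=BBWR F=OWGR R=GWYY B=RROB L=YBOW
Query 1: U[3] = R
Query 2: F[3] = R
Query 3: D[2] = Y
Query 4: F[1] = W
Query 5: R[0] = G

Answer: R R Y W G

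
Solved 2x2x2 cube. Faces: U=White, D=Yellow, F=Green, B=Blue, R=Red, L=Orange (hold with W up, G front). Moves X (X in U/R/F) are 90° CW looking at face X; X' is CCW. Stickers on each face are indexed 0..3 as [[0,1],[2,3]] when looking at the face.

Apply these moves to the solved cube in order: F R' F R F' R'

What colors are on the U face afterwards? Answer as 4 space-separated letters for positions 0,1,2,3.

After move 1 (F): F=GGGG U=WWOO R=WRWR D=RRYY L=OYOY
After move 2 (R'): R=RRWW U=WBOB F=GWGO D=RGYG B=YBRB
After move 3 (F): F=GGOW U=WBYY R=ORBW D=WRYG L=OROG
After move 4 (R): R=BOWR U=WGYW F=GROG D=WRYY B=YBBB
After move 5 (F'): F=RGGO U=WGBW R=ROWR D=RGYY L=OWOY
After move 6 (R'): R=ORRW U=WBBY F=RGGW D=RGYO B=YBGB
Query: U face = WBBY

Answer: W B B Y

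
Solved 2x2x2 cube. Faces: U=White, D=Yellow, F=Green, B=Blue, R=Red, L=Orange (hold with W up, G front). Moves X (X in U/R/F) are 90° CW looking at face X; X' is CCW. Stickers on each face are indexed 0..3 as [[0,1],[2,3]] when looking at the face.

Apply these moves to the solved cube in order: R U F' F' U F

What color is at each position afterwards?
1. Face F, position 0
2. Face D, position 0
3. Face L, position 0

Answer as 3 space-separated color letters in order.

Answer: R Y Y

Derivation:
After move 1 (R): R=RRRR U=WGWG F=GYGY D=YBYB B=WBWB
After move 2 (U): U=WWGG F=RRGY R=WBRR B=OOWB L=GYOO
After move 3 (F'): F=RYRG U=WWWR R=BBYR D=YOYB L=GGOG
After move 4 (F'): F=YGRR U=WWBY R=OBYR D=GGYB L=GROW
After move 5 (U): U=BWYW F=OBRR R=OOYR B=GRWB L=YGOW
After move 6 (F): F=RORB U=BWWG R=YOWR D=YOYB L=YGOG
Query 1: F[0] = R
Query 2: D[0] = Y
Query 3: L[0] = Y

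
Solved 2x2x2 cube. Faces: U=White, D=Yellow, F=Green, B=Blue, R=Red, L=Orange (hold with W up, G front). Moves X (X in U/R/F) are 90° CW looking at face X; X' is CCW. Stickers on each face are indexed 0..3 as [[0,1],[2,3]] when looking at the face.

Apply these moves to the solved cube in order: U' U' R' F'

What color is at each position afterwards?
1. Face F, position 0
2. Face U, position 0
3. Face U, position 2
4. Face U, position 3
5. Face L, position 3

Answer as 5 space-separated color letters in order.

Answer: W W O O W

Derivation:
After move 1 (U'): U=WWWW F=OOGG R=GGRR B=RRBB L=BBOO
After move 2 (U'): U=WWWW F=BBGG R=OORR B=GGBB L=RROO
After move 3 (R'): R=OROR U=WBWG F=BWGW D=YBYG B=YGYB
After move 4 (F'): F=WWBG U=WBOO R=BRYR D=ROYG L=RGOW
Query 1: F[0] = W
Query 2: U[0] = W
Query 3: U[2] = O
Query 4: U[3] = O
Query 5: L[3] = W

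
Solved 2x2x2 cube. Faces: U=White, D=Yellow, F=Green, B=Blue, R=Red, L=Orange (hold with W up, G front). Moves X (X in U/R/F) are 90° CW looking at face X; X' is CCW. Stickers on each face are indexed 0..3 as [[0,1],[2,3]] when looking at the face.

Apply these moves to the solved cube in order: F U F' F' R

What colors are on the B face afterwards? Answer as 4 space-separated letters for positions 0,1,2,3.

Answer: R Y W B

Derivation:
After move 1 (F): F=GGGG U=WWOO R=WRWR D=RRYY L=OYOY
After move 2 (U): U=OWOW F=WRGG R=BBWR B=OYBB L=GGOY
After move 3 (F'): F=RGWG U=OWBW R=RBRR D=GYYY L=GWOO
After move 4 (F'): F=GGRW U=OWRR R=YBGR D=WOYY L=GWOB
After move 5 (R): R=GYRB U=OGRW F=GORY D=WBYO B=RYWB
Query: B face = RYWB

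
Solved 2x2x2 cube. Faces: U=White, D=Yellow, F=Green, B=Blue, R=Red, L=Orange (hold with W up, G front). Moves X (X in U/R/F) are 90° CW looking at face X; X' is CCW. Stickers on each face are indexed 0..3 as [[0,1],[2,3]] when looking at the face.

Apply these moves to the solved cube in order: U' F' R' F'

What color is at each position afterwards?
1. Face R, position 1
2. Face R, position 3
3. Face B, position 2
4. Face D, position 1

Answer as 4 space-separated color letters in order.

Answer: R Y O W

Derivation:
After move 1 (U'): U=WWWW F=OOGG R=GGRR B=RRBB L=BBOO
After move 2 (F'): F=OGOG U=WWGR R=YGYR D=BOYY L=BWOW
After move 3 (R'): R=GRYY U=WBGR F=OWOR D=BGYG B=YROB
After move 4 (F'): F=WROO U=WBGY R=GRBY D=WWYG L=BROG
Query 1: R[1] = R
Query 2: R[3] = Y
Query 3: B[2] = O
Query 4: D[1] = W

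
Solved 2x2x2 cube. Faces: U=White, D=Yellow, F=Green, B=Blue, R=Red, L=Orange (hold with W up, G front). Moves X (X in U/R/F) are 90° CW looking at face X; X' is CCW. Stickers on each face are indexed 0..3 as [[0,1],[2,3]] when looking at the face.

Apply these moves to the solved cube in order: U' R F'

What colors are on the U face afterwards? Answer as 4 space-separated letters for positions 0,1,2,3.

Answer: W O R R

Derivation:
After move 1 (U'): U=WWWW F=OOGG R=GGRR B=RRBB L=BBOO
After move 2 (R): R=RGRG U=WOWG F=OYGY D=YBYR B=WRWB
After move 3 (F'): F=YYOG U=WORR R=BGYG D=BOYR L=BGOW
Query: U face = WORR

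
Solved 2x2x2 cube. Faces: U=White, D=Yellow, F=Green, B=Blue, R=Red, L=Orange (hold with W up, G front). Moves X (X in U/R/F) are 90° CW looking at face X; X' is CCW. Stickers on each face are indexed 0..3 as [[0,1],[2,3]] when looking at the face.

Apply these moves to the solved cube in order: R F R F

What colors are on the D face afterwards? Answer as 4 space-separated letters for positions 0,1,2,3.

Answer: R G Y W

Derivation:
After move 1 (R): R=RRRR U=WGWG F=GYGY D=YBYB B=WBWB
After move 2 (F): F=GGYY U=WGOO R=WRGR D=RRYB L=OYOB
After move 3 (R): R=GWRR U=WGOY F=GRYB D=RWYW B=OBGB
After move 4 (F): F=YGBR U=WGBY R=OWYR D=RGYW L=OROW
Query: D face = RGYW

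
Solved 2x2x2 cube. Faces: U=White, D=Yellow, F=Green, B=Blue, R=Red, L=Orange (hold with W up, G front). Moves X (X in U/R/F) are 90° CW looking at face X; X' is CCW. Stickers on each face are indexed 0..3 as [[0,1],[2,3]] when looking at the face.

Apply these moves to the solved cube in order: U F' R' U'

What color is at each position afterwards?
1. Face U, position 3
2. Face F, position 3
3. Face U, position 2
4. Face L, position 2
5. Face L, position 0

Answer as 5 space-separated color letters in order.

After move 1 (U): U=WWWW F=RRGG R=BBRR B=OOBB L=GGOO
After move 2 (F'): F=RGRG U=WWBR R=YBYR D=GOYY L=GWOW
After move 3 (R'): R=BRYY U=WBBO F=RWRR D=GGYG B=YOOB
After move 4 (U'): U=BOWB F=GWRR R=RWYY B=BROB L=YOOW
Query 1: U[3] = B
Query 2: F[3] = R
Query 3: U[2] = W
Query 4: L[2] = O
Query 5: L[0] = Y

Answer: B R W O Y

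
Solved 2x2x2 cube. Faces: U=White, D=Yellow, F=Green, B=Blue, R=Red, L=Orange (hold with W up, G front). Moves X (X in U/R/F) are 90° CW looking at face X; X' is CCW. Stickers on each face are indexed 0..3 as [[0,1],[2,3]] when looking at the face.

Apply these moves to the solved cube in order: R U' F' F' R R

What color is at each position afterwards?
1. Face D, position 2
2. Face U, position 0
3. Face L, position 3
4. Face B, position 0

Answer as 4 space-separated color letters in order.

Answer: Y G G O

Derivation:
After move 1 (R): R=RRRR U=WGWG F=GYGY D=YBYB B=WBWB
After move 2 (U'): U=GGWW F=OOGY R=GYRR B=RRWB L=WBOO
After move 3 (F'): F=OYOG U=GGGR R=BYYR D=BOYB L=WWOW
After move 4 (F'): F=YGOO U=GGBY R=OYBR D=WWYB L=WROG
After move 5 (R): R=BORY U=GGBO F=YWOB D=WWYR B=YRGB
After move 6 (R): R=RBYO U=GWBB F=YWOR D=WGYY B=ORGB
Query 1: D[2] = Y
Query 2: U[0] = G
Query 3: L[3] = G
Query 4: B[0] = O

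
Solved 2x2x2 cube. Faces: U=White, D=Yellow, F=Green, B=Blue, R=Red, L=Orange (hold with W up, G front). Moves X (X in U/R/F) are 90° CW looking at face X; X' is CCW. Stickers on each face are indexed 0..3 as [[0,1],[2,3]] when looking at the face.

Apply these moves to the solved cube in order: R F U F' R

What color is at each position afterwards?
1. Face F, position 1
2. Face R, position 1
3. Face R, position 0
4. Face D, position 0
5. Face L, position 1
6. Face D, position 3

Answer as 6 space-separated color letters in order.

After move 1 (R): R=RRRR U=WGWG F=GYGY D=YBYB B=WBWB
After move 2 (F): F=GGYY U=WGOO R=WRGR D=RRYB L=OYOB
After move 3 (U): U=OWOG F=WRYY R=WBGR B=OYWB L=GGOB
After move 4 (F'): F=RYWY U=OWWG R=RBRR D=GBYB L=GGOO
After move 5 (R): R=RRRB U=OYWY F=RBWB D=GWYO B=GYWB
Query 1: F[1] = B
Query 2: R[1] = R
Query 3: R[0] = R
Query 4: D[0] = G
Query 5: L[1] = G
Query 6: D[3] = O

Answer: B R R G G O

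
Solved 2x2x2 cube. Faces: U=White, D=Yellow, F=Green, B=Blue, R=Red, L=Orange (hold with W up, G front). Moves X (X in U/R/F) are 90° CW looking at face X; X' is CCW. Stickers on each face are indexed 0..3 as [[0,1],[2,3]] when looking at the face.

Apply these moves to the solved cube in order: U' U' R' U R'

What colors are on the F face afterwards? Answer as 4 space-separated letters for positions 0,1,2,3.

After move 1 (U'): U=WWWW F=OOGG R=GGRR B=RRBB L=BBOO
After move 2 (U'): U=WWWW F=BBGG R=OORR B=GGBB L=RROO
After move 3 (R'): R=OROR U=WBWG F=BWGW D=YBYG B=YGYB
After move 4 (U): U=WWGB F=ORGW R=YGOR B=RRYB L=BWOO
After move 5 (R'): R=GRYO U=WYGR F=OWGB D=YRYW B=GRBB
Query: F face = OWGB

Answer: O W G B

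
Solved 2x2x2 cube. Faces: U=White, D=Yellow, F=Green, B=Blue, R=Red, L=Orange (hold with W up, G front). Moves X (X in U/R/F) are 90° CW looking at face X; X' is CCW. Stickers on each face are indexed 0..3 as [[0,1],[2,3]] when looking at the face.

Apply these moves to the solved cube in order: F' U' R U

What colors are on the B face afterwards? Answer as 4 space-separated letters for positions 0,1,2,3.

After move 1 (F'): F=GGGG U=WWRR R=YRYR D=OOYY L=OWOW
After move 2 (U'): U=WRWR F=OWGG R=GGYR B=YRBB L=BBOW
After move 3 (R): R=YGRG U=WWWG F=OOGY D=OBYY B=RRRB
After move 4 (U): U=WWGW F=YGGY R=RRRG B=BBRB L=OOOW
Query: B face = BBRB

Answer: B B R B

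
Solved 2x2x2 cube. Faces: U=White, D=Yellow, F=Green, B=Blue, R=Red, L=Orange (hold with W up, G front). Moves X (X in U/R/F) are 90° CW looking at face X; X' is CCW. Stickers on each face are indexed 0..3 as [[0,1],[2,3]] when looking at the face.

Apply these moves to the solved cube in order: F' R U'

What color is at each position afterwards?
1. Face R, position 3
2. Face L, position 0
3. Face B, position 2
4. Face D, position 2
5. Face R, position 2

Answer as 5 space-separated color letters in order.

Answer: R R W Y R

Derivation:
After move 1 (F'): F=GGGG U=WWRR R=YRYR D=OOYY L=OWOW
After move 2 (R): R=YYRR U=WGRG F=GOGY D=OBYB B=RBWB
After move 3 (U'): U=GGWR F=OWGY R=GORR B=YYWB L=RBOW
Query 1: R[3] = R
Query 2: L[0] = R
Query 3: B[2] = W
Query 4: D[2] = Y
Query 5: R[2] = R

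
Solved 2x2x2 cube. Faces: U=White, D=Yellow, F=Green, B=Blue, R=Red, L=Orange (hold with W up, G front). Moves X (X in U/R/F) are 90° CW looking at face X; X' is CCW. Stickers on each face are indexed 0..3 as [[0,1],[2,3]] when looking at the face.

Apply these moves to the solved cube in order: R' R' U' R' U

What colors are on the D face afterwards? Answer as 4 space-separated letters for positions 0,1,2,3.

Answer: Y O Y B

Derivation:
After move 1 (R'): R=RRRR U=WBWB F=GWGW D=YGYG B=YBYB
After move 2 (R'): R=RRRR U=WYWY F=GBGB D=YWYW B=GBGB
After move 3 (U'): U=YYWW F=OOGB R=GBRR B=RRGB L=GBOO
After move 4 (R'): R=BRGR U=YGWR F=OYGW D=YOYB B=WRWB
After move 5 (U): U=WYRG F=BRGW R=WRGR B=GBWB L=OYOO
Query: D face = YOYB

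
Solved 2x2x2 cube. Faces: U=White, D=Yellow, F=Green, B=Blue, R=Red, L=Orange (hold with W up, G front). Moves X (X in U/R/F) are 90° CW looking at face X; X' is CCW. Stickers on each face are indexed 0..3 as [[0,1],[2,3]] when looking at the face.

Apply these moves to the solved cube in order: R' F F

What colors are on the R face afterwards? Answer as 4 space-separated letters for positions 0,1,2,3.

Answer: O R O R

Derivation:
After move 1 (R'): R=RRRR U=WBWB F=GWGW D=YGYG B=YBYB
After move 2 (F): F=GGWW U=WBOO R=WRBR D=RRYG L=OYOG
After move 3 (F): F=WGWG U=WBGY R=OROR D=BWYG L=OROR
Query: R face = OROR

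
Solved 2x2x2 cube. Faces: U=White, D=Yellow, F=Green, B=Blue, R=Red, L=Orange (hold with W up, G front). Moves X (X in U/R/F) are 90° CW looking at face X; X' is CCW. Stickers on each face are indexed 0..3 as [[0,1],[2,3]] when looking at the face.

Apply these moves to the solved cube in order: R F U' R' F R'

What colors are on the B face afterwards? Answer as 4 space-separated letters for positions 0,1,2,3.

Answer: Y R G B

Derivation:
After move 1 (R): R=RRRR U=WGWG F=GYGY D=YBYB B=WBWB
After move 2 (F): F=GGYY U=WGOO R=WRGR D=RRYB L=OYOB
After move 3 (U'): U=GOWO F=OYYY R=GGGR B=WRWB L=WBOB
After move 4 (R'): R=GRGG U=GWWW F=OOYO D=RYYY B=BRRB
After move 5 (F): F=YOOO U=GWBB R=WRWG D=GGYY L=WROY
After move 6 (R'): R=RGWW U=GRBB F=YWOB D=GOYO B=YRGB
Query: B face = YRGB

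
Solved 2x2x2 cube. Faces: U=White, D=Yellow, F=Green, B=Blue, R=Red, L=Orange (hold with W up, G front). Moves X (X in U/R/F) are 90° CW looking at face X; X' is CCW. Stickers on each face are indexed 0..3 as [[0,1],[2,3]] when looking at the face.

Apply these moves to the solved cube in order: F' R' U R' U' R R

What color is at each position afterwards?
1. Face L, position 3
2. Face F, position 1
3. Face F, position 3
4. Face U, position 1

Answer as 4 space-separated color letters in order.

Answer: W G B R

Derivation:
After move 1 (F'): F=GGGG U=WWRR R=YRYR D=OOYY L=OWOW
After move 2 (R'): R=RRYY U=WBRB F=GWGR D=OGYG B=YBOB
After move 3 (U): U=RWBB F=RRGR R=YBYY B=OWOB L=GWOW
After move 4 (R'): R=BYYY U=ROBO F=RWGB D=ORYR B=GWGB
After move 5 (U'): U=OORB F=GWGB R=RWYY B=BYGB L=GWOW
After move 6 (R): R=YRYW U=OWRB F=GRGR D=OGYB B=BYOB
After move 7 (R): R=YYWR U=ORRR F=GGGB D=OOYB B=BYWB
Query 1: L[3] = W
Query 2: F[1] = G
Query 3: F[3] = B
Query 4: U[1] = R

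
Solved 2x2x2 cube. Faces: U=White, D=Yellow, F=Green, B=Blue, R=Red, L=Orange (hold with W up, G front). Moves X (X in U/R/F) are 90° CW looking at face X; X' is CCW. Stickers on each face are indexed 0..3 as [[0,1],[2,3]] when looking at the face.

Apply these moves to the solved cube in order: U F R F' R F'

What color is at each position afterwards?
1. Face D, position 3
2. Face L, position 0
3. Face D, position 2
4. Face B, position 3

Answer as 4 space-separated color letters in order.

After move 1 (U): U=WWWW F=RRGG R=BBRR B=OOBB L=GGOO
After move 2 (F): F=GRGR U=WWOG R=WBWR D=RBYY L=GYOY
After move 3 (R): R=WWRB U=WROR F=GBGY D=RBYO B=GOWB
After move 4 (F'): F=BYGG U=WRWR R=BWRB D=YYYO L=GROO
After move 5 (R): R=RBBW U=WYWG F=BYGO D=YWYG B=RORB
After move 6 (F'): F=YOBG U=WYRB R=WBYW D=ROYG L=GGOW
Query 1: D[3] = G
Query 2: L[0] = G
Query 3: D[2] = Y
Query 4: B[3] = B

Answer: G G Y B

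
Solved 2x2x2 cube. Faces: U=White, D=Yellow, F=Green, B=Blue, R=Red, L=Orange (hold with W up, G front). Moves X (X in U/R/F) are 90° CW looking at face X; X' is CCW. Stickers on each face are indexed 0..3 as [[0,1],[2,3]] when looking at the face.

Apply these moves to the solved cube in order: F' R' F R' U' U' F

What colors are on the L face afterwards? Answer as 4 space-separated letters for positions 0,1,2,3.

Answer: R Y O G

Derivation:
After move 1 (F'): F=GGGG U=WWRR R=YRYR D=OOYY L=OWOW
After move 2 (R'): R=RRYY U=WBRB F=GWGR D=OGYG B=YBOB
After move 3 (F): F=GGRW U=WBWW R=RRBY D=YRYG L=OOOG
After move 4 (R'): R=RYRB U=WOWY F=GBRW D=YGYW B=GBRB
After move 5 (U'): U=OYWW F=OORW R=GBRB B=RYRB L=GBOG
After move 6 (U'): U=YWOW F=GBRW R=OORB B=GBRB L=RYOG
After move 7 (F): F=RGWB U=YWGY R=OOWB D=ROYW L=RYOG
Query: L face = RYOG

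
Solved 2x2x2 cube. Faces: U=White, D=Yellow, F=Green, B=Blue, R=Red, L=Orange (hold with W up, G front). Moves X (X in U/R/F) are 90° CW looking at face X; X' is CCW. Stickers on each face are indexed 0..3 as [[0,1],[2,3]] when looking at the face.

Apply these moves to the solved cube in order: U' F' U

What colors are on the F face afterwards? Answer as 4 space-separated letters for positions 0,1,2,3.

Answer: Y G O G

Derivation:
After move 1 (U'): U=WWWW F=OOGG R=GGRR B=RRBB L=BBOO
After move 2 (F'): F=OGOG U=WWGR R=YGYR D=BOYY L=BWOW
After move 3 (U): U=GWRW F=YGOG R=RRYR B=BWBB L=OGOW
Query: F face = YGOG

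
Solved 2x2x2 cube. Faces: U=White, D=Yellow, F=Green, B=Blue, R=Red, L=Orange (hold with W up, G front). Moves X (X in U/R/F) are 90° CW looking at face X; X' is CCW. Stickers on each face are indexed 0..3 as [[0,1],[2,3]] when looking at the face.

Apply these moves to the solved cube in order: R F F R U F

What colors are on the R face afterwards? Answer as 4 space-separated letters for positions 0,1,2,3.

Answer: G B G R

Derivation:
After move 1 (R): R=RRRR U=WGWG F=GYGY D=YBYB B=WBWB
After move 2 (F): F=GGYY U=WGOO R=WRGR D=RRYB L=OYOB
After move 3 (F): F=YGYG U=WGBY R=OROR D=GWYB L=OROR
After move 4 (R): R=OORR U=WGBG F=YWYB D=GWYW B=YBGB
After move 5 (U): U=BWGG F=OOYB R=YBRR B=ORGB L=YWOR
After move 6 (F): F=YOBO U=BWRW R=GBGR D=RYYW L=YGOW
Query: R face = GBGR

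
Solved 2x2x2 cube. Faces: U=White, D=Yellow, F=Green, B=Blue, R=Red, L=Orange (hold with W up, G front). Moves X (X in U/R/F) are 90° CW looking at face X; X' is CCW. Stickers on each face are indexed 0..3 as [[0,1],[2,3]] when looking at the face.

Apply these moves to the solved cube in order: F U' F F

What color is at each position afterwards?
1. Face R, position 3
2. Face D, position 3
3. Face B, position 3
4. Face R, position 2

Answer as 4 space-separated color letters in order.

After move 1 (F): F=GGGG U=WWOO R=WRWR D=RRYY L=OYOY
After move 2 (U'): U=WOWO F=OYGG R=GGWR B=WRBB L=BBOY
After move 3 (F): F=GOGY U=WOYB R=WGOR D=WGYY L=BROR
After move 4 (F): F=GGYO U=WORR R=YGBR D=OWYY L=BWOG
Query 1: R[3] = R
Query 2: D[3] = Y
Query 3: B[3] = B
Query 4: R[2] = B

Answer: R Y B B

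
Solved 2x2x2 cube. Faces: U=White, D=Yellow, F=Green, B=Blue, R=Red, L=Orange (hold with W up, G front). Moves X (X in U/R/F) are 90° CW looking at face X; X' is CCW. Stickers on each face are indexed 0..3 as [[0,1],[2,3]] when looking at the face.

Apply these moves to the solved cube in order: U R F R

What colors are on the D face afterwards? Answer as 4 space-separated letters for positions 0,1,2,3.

After move 1 (U): U=WWWW F=RRGG R=BBRR B=OOBB L=GGOO
After move 2 (R): R=RBRB U=WRWG F=RYGY D=YBYO B=WOWB
After move 3 (F): F=GRYY U=WROG R=WBGB D=RRYO L=GYOB
After move 4 (R): R=GWBB U=WROY F=GRYO D=RWYW B=GORB
Query: D face = RWYW

Answer: R W Y W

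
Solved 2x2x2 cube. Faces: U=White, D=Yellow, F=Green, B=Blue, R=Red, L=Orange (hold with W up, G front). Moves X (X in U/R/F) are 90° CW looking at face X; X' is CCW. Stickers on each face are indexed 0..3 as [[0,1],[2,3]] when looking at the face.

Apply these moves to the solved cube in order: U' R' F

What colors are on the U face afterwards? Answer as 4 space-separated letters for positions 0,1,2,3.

Answer: W B O B

Derivation:
After move 1 (U'): U=WWWW F=OOGG R=GGRR B=RRBB L=BBOO
After move 2 (R'): R=GRGR U=WBWR F=OWGW D=YOYG B=YRYB
After move 3 (F): F=GOWW U=WBOB R=WRRR D=GGYG L=BYOO
Query: U face = WBOB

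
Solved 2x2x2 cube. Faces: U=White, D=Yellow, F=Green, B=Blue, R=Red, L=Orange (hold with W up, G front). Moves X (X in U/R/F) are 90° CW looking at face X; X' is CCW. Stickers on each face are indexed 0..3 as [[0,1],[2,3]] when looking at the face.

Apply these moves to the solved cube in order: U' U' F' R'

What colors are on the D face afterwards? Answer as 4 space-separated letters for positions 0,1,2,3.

After move 1 (U'): U=WWWW F=OOGG R=GGRR B=RRBB L=BBOO
After move 2 (U'): U=WWWW F=BBGG R=OORR B=GGBB L=RROO
After move 3 (F'): F=BGBG U=WWOR R=YOYR D=ROYY L=RWOW
After move 4 (R'): R=ORYY U=WBOG F=BWBR D=RGYG B=YGOB
Query: D face = RGYG

Answer: R G Y G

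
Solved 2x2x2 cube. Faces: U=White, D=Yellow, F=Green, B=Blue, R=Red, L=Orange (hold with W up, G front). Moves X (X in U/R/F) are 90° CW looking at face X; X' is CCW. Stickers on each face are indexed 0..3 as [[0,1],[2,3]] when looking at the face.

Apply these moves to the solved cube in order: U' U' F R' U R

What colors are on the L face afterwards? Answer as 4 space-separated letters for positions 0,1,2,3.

Answer: G W O Y

Derivation:
After move 1 (U'): U=WWWW F=OOGG R=GGRR B=RRBB L=BBOO
After move 2 (U'): U=WWWW F=BBGG R=OORR B=GGBB L=RROO
After move 3 (F): F=GBGB U=WWOR R=WOWR D=ROYY L=RYOY
After move 4 (R'): R=ORWW U=WBOG F=GWGR D=RBYB B=YGOB
After move 5 (U): U=OWGB F=ORGR R=YGWW B=RYOB L=GWOY
After move 6 (R): R=WYWG U=ORGR F=OBGB D=ROYR B=BYWB
Query: L face = GWOY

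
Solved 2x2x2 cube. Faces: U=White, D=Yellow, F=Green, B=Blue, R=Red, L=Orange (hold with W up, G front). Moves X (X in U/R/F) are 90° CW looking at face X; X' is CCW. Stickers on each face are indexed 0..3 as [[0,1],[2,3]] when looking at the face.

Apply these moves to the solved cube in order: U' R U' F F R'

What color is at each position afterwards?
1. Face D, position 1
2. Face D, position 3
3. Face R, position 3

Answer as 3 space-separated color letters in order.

Answer: G B R

Derivation:
After move 1 (U'): U=WWWW F=OOGG R=GGRR B=RRBB L=BBOO
After move 2 (R): R=RGRG U=WOWG F=OYGY D=YBYR B=WRWB
After move 3 (U'): U=OGWW F=BBGY R=OYRG B=RGWB L=WROO
After move 4 (F): F=GBYB U=OGOR R=WYWG D=ROYR L=WYOB
After move 5 (F): F=YGBB U=OGBY R=OYRG D=WWYR L=WROO
After move 6 (R'): R=YGOR U=OWBR F=YGBY D=WGYB B=RGWB
Query 1: D[1] = G
Query 2: D[3] = B
Query 3: R[3] = R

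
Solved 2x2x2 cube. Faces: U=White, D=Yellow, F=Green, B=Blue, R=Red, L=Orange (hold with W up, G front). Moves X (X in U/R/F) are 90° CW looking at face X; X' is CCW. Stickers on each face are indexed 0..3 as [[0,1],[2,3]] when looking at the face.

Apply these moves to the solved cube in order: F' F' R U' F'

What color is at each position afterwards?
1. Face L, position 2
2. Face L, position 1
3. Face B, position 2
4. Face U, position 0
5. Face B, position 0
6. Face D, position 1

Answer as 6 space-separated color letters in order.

After move 1 (F'): F=GGGG U=WWRR R=YRYR D=OOYY L=OWOW
After move 2 (F'): F=GGGG U=WWYY R=OROR D=WWYY L=OROR
After move 3 (R): R=OORR U=WGYG F=GWGY D=WBYB B=YBWB
After move 4 (U'): U=GGWY F=ORGY R=GWRR B=OOWB L=YBOR
After move 5 (F'): F=RYOG U=GGGR R=BWWR D=BRYB L=YYOW
Query 1: L[2] = O
Query 2: L[1] = Y
Query 3: B[2] = W
Query 4: U[0] = G
Query 5: B[0] = O
Query 6: D[1] = R

Answer: O Y W G O R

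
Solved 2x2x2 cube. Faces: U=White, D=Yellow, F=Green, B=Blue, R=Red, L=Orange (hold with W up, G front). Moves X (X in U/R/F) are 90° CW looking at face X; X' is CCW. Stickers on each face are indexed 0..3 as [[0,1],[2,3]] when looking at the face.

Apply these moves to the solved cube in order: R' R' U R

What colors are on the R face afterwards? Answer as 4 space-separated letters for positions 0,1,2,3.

Answer: R G R B

Derivation:
After move 1 (R'): R=RRRR U=WBWB F=GWGW D=YGYG B=YBYB
After move 2 (R'): R=RRRR U=WYWY F=GBGB D=YWYW B=GBGB
After move 3 (U): U=WWYY F=RRGB R=GBRR B=OOGB L=GBOO
After move 4 (R): R=RGRB U=WRYB F=RWGW D=YGYO B=YOWB
Query: R face = RGRB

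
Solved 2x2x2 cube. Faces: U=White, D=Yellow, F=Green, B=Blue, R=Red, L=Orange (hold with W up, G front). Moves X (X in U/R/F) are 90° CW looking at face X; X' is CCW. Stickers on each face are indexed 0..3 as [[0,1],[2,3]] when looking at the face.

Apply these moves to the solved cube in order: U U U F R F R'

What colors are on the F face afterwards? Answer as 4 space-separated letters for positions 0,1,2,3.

Answer: G O Y Y

Derivation:
After move 1 (U): U=WWWW F=RRGG R=BBRR B=OOBB L=GGOO
After move 2 (U): U=WWWW F=BBGG R=OORR B=GGBB L=RROO
After move 3 (U): U=WWWW F=OOGG R=GGRR B=RRBB L=BBOO
After move 4 (F): F=GOGO U=WWOB R=WGWR D=RGYY L=BYOY
After move 5 (R): R=WWRG U=WOOO F=GGGY D=RBYR B=BRWB
After move 6 (F): F=GGYG U=WOYY R=OWOG D=RWYR L=BROB
After move 7 (R'): R=WGOO U=WWYB F=GOYY D=RGYG B=RRWB
Query: F face = GOYY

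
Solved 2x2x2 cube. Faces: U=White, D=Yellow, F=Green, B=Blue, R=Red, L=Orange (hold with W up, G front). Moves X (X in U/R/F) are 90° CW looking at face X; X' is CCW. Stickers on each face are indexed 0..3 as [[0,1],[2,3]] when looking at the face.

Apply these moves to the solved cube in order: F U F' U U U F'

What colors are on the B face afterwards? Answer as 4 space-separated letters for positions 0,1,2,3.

After move 1 (F): F=GGGG U=WWOO R=WRWR D=RRYY L=OYOY
After move 2 (U): U=OWOW F=WRGG R=BBWR B=OYBB L=GGOY
After move 3 (F'): F=RGWG U=OWBW R=RBRR D=GYYY L=GWOO
After move 4 (U): U=BOWW F=RBWG R=OYRR B=GWBB L=RGOO
After move 5 (U): U=WBWO F=OYWG R=GWRR B=RGBB L=RBOO
After move 6 (U): U=WWOB F=GWWG R=RGRR B=RBBB L=OYOO
After move 7 (F'): F=WGGW U=WWRR R=YGGR D=YOYY L=OBOO
Query: B face = RBBB

Answer: R B B B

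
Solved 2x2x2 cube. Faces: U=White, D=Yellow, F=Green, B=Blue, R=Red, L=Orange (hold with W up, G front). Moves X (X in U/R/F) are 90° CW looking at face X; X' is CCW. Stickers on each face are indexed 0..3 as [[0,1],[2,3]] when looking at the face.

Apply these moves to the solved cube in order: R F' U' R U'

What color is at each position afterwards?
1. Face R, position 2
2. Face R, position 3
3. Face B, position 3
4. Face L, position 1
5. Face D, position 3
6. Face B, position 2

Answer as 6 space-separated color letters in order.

After move 1 (R): R=RRRR U=WGWG F=GYGY D=YBYB B=WBWB
After move 2 (F'): F=YYGG U=WGRR R=BRYR D=OOYB L=OGOW
After move 3 (U'): U=GRWR F=OGGG R=YYYR B=BRWB L=WBOW
After move 4 (R): R=YYRY U=GGWG F=OOGB D=OWYB B=RRRB
After move 5 (U'): U=GGGW F=WBGB R=OORY B=YYRB L=RROW
Query 1: R[2] = R
Query 2: R[3] = Y
Query 3: B[3] = B
Query 4: L[1] = R
Query 5: D[3] = B
Query 6: B[2] = R

Answer: R Y B R B R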